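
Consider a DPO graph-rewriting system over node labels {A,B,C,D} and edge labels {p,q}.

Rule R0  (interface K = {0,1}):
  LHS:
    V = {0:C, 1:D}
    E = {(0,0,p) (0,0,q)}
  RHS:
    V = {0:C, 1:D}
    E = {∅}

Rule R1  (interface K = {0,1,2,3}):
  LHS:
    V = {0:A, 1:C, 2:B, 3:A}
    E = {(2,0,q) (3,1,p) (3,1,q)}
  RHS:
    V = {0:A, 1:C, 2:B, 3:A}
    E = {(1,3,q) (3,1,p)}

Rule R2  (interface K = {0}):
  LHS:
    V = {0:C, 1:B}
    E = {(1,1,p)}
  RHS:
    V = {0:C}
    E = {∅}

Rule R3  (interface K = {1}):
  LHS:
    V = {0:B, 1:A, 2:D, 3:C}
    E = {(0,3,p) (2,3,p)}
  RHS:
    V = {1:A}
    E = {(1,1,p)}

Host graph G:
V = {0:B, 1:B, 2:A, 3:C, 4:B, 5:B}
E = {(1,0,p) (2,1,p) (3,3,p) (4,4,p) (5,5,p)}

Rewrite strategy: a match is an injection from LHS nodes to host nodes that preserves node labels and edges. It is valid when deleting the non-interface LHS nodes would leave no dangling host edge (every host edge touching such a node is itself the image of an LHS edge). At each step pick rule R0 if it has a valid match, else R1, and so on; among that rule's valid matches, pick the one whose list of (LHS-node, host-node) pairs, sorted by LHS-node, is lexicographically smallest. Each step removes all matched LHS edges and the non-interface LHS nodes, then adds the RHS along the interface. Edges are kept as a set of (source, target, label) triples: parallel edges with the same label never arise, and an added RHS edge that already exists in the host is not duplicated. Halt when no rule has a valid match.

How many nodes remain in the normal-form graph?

[0] host  ⇒  6 nodes, 5 edges  {1-p->0 2-p->1 3-p->3 4-p->4 5-p->5}
[1] R2 @ {0↦3, 1↦4}  ⇒  5 nodes, 4 edges  {1-p->0 2-p->1 3-p->3 5-p->5}
[2] R2 @ {0↦3, 1↦5}  ⇒  4 nodes, 3 edges  {1-p->0 2-p->1 3-p->3}
final graph: no rule applies after step 2
NF nodes: {0:B, 1:B, 2:A, 3:C}

Answer: 4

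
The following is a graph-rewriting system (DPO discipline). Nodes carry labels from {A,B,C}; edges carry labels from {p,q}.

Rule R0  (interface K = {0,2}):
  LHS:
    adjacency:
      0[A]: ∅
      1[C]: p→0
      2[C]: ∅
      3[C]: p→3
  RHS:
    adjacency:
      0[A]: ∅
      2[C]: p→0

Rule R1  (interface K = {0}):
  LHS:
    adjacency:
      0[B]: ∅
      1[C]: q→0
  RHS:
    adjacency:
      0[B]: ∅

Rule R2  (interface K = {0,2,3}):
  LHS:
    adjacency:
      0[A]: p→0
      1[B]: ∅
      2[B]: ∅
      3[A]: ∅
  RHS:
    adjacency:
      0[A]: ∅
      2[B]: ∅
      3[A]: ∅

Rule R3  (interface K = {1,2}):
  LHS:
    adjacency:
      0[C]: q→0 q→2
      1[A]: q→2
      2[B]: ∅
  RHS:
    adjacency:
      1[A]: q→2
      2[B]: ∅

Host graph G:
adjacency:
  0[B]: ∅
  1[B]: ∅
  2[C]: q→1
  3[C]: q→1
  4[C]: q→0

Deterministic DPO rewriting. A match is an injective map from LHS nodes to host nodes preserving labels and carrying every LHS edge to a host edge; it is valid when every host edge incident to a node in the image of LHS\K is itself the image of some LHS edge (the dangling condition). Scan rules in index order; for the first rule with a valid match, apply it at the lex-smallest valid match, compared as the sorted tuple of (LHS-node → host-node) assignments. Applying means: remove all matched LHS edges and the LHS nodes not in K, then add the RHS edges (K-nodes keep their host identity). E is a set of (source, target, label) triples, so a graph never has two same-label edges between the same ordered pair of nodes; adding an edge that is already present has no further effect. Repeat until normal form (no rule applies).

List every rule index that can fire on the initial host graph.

Answer: [R1]

Rewrite trace:
R0: no valid match — LHS pattern not found
R1: 3 valid matches — {0↦0, 1↦4}, {0↦1, 1↦2}, {0↦1, 1↦3}
R2: no valid match — LHS pattern not found
R3: no valid match — LHS pattern not found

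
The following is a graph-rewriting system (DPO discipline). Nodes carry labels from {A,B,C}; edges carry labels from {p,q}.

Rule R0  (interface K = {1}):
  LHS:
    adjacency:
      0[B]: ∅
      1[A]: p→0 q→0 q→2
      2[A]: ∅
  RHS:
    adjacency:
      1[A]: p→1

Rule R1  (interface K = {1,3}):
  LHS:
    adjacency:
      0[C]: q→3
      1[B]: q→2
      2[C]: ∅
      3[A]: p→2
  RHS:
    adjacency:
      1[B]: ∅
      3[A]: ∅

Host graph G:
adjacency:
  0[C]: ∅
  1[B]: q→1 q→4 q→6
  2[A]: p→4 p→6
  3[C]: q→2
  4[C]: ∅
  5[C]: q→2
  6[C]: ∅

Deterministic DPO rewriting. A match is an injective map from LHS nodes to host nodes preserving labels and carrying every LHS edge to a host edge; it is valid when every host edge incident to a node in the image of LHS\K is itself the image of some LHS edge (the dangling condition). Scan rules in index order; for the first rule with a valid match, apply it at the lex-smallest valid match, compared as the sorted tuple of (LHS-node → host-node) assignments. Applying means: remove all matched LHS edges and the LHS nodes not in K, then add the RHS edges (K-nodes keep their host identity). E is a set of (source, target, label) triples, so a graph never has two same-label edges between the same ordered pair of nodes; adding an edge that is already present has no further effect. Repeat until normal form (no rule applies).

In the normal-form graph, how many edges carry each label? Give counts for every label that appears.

initial: |V|=7 |E|=7  E = 1-q->1 1-q->4 1-q->6 2-p->4 2-p->6 3-q->2 5-q->2
step 1: apply R1 at {0↦3, 1↦1, 2↦4, 3↦2}  → |V|=5 |E|=4  E = 1-q->1 1-q->6 2-p->6 5-q->2
step 2: apply R1 at {0↦5, 1↦1, 2↦6, 3↦2}  → |V|=3 |E|=1  E = 1-q->1
normal form: no rule applies after step 2
NF edges: [(1, 1, 'q')]

Answer: q:1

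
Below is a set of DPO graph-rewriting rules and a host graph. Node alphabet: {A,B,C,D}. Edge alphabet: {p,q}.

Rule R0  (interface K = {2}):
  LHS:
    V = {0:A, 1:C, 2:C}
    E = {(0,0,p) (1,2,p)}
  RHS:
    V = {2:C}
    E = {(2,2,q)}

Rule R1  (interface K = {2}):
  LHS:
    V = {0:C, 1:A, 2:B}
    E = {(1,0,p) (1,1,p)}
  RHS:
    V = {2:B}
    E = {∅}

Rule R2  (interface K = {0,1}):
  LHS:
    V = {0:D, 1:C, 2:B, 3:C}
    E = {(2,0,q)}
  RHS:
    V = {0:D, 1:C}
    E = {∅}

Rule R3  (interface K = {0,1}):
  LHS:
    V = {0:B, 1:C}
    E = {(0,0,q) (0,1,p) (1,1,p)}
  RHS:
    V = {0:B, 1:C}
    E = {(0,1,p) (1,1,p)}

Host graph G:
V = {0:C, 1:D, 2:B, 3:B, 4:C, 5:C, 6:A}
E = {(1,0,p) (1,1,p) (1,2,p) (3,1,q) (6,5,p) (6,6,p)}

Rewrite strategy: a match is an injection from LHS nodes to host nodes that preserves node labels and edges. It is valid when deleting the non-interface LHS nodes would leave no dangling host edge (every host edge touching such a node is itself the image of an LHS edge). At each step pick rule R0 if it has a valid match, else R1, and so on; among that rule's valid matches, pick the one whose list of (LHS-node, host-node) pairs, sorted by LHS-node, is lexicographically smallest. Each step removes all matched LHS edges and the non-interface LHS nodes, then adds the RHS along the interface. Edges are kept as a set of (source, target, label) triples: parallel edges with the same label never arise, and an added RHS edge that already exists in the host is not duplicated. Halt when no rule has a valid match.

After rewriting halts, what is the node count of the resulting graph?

Answer: 3

Rewrite trace:
[0] host  ⇒  7 nodes, 6 edges  {1-p->0 1-p->1 1-p->2 3-q->1 6-p->5 6-p->6}
[1] R1 @ {0↦5, 1↦6, 2↦2}  ⇒  5 nodes, 4 edges  {1-p->0 1-p->1 1-p->2 3-q->1}
[2] R2 @ {0↦1, 1↦0, 2↦3, 3↦4}  ⇒  3 nodes, 3 edges  {1-p->0 1-p->1 1-p->2}
final graph: no rule applies after step 2
NF nodes: {0:C, 1:D, 2:B}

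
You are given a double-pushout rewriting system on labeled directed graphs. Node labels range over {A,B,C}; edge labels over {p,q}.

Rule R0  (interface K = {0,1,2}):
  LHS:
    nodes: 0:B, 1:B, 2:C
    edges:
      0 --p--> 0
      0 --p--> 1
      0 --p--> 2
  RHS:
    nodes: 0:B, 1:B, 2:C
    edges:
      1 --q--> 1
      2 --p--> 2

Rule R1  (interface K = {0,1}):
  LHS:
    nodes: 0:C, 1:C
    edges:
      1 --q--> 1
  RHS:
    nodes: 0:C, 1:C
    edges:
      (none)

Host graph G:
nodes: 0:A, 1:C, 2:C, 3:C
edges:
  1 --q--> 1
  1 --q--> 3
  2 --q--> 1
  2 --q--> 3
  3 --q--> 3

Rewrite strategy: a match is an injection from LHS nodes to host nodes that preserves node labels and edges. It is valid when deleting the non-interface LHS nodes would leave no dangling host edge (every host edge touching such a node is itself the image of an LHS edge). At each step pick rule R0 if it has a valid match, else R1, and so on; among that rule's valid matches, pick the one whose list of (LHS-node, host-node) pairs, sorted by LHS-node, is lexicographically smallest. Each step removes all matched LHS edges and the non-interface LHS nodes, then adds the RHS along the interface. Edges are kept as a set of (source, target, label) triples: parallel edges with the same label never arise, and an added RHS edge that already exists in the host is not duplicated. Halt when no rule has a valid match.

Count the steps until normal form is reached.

initial: |V|=4 |E|=5  E = 1-q->1 1-q->3 2-q->1 2-q->3 3-q->3
step 1: apply R1 at {0↦1, 1↦3}  → |V|=4 |E|=4  E = 1-q->1 1-q->3 2-q->1 2-q->3
step 2: apply R1 at {0↦2, 1↦1}  → |V|=4 |E|=3  E = 1-q->3 2-q->1 2-q->3
halt: no rule applies after step 2

Answer: 2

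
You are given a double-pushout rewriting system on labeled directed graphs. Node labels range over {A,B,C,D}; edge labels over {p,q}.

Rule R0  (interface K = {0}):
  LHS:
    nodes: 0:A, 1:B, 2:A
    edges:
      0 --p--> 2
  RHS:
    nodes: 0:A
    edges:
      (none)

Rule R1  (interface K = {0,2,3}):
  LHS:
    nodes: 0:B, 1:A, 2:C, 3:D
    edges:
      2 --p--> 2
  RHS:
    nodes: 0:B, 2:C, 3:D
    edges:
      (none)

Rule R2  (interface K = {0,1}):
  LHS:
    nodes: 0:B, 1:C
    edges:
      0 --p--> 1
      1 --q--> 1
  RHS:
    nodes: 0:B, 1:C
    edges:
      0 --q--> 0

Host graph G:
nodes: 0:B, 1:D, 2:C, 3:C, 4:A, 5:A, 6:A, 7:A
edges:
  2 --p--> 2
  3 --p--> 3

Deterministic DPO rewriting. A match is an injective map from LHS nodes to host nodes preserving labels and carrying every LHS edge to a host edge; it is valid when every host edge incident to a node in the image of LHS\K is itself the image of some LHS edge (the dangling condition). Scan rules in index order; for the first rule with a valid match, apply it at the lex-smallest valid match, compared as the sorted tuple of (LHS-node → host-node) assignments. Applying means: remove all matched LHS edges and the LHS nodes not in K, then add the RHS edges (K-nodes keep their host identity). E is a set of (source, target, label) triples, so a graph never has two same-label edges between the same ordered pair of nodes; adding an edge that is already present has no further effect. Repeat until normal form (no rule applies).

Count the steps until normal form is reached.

Answer: 2

Derivation:
initial: |V|=8 |E|=2  E = 2-p->2 3-p->3
step 1: apply R1 at {0↦0, 1↦4, 2↦2, 3↦1}  → |V|=7 |E|=1  E = 3-p->3
step 2: apply R1 at {0↦0, 1↦5, 2↦3, 3↦1}  → |V|=6 |E|=0  E = ∅
final graph: no rule applies after step 2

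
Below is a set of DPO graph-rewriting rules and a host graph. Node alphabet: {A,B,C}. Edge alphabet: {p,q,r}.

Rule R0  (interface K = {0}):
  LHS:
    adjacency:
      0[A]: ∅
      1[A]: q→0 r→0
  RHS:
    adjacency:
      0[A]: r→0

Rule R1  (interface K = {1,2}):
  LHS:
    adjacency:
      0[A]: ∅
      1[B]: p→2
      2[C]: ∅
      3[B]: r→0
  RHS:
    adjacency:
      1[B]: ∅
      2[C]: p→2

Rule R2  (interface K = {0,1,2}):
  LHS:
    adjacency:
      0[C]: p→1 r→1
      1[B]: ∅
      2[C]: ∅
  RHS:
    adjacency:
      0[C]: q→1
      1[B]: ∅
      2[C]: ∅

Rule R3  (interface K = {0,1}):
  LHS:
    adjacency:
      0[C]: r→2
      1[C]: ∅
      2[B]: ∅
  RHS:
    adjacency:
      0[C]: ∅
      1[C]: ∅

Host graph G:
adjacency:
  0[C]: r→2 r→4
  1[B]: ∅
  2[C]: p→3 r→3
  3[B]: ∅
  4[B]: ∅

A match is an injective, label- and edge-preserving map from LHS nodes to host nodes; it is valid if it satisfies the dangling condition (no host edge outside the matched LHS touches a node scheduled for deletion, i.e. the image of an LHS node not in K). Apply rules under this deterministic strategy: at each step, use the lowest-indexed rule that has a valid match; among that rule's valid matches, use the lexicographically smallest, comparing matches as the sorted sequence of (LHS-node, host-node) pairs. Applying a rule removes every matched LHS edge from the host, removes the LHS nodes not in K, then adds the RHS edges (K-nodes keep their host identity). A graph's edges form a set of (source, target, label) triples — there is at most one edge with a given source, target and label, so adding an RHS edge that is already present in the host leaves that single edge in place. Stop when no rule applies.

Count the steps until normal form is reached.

initial: |V|=5 |E|=4  E = 0-r->2 0-r->4 2-p->3 2-r->3
step 1: apply R2 at {0↦2, 1↦3, 2↦0}  → |V|=5 |E|=3  E = 0-r->2 0-r->4 2-q->3
step 2: apply R3 at {0↦0, 1↦2, 2↦4}  → |V|=4 |E|=2  E = 0-r->2 2-q->3
final graph: no rule applies after step 2

Answer: 2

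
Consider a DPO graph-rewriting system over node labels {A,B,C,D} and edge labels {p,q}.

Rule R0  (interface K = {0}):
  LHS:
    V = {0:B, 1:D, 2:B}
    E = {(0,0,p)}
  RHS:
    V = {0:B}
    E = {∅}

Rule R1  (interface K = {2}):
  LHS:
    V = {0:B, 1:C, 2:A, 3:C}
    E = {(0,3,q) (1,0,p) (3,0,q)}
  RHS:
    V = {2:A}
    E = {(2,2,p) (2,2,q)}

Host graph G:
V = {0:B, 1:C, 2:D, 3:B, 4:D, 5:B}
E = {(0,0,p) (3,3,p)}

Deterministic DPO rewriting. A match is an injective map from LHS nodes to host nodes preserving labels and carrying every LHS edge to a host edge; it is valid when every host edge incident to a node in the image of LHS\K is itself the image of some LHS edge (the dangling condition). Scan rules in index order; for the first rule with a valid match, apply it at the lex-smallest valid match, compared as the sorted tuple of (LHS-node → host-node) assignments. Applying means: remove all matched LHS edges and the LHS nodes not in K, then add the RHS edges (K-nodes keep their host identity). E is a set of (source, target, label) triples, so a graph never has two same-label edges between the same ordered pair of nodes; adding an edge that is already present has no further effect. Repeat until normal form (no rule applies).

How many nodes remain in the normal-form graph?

start.  V:6 E:2  edges: 0-p->0 3-p->3
1. fire R0 via {0↦0, 1↦2, 2↦5}  →  V:4 E:1  edges: 3-p->3
2. fire R0 via {0↦3, 1↦4, 2↦0}  →  V:2 E:0  edges: ∅
normal form: no rule applies after step 2
NF nodes: {1:C, 3:B}

Answer: 2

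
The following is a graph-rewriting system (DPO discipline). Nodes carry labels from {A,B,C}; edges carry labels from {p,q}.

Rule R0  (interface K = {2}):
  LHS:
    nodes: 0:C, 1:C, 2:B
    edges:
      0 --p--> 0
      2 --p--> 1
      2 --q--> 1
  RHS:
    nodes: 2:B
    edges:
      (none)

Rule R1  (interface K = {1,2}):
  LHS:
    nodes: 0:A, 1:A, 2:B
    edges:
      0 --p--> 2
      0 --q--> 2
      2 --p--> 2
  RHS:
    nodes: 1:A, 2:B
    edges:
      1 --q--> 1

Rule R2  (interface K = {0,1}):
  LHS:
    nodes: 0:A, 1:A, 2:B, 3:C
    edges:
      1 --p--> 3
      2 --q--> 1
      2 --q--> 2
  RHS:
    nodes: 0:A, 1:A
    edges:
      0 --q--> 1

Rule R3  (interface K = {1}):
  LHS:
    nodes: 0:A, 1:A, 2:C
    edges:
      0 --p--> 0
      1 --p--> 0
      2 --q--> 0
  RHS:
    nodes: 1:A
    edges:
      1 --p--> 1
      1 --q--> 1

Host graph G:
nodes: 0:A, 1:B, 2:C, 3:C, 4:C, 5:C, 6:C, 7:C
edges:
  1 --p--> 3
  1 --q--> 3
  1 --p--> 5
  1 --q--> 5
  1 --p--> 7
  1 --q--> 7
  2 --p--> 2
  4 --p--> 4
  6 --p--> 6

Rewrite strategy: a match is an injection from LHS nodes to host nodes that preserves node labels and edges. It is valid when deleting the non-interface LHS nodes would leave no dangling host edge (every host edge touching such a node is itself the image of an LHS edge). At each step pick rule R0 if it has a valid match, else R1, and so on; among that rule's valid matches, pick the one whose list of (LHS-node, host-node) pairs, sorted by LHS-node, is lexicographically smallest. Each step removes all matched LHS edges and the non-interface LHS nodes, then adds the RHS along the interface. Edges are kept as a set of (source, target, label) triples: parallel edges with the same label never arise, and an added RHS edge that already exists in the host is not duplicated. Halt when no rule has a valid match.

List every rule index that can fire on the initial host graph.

Answer: [R0]

Derivation:
R0: 9 valid matches — {0↦2, 1↦3, 2↦1}, {0↦2, 1↦5, 2↦1}, {0↦2, 1↦7, 2↦1} (+6 more)
R1: no valid match — LHS pattern not found
R2: no valid match — LHS pattern not found
R3: no valid match — LHS pattern not found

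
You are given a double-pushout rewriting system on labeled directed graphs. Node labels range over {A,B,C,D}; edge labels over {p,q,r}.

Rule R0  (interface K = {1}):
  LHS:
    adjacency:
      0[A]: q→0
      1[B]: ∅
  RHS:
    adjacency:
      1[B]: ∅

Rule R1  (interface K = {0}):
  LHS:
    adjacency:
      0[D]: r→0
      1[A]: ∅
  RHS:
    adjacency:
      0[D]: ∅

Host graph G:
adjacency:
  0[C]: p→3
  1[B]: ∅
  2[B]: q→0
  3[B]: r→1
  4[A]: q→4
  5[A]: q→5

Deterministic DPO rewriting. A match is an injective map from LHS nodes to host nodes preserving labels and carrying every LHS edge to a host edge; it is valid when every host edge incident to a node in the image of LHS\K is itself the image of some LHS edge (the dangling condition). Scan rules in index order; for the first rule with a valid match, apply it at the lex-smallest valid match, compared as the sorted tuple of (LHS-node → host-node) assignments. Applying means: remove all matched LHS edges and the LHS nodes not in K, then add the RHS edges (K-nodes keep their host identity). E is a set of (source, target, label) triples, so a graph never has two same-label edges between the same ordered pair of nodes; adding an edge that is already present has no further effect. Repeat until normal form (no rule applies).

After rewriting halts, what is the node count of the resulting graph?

start.  V:6 E:5  edges: 0-p->3 2-q->0 3-r->1 4-q->4 5-q->5
1. fire R0 via {0↦4, 1↦1}  →  V:5 E:4  edges: 0-p->3 2-q->0 3-r->1 5-q->5
2. fire R0 via {0↦5, 1↦1}  →  V:4 E:3  edges: 0-p->3 2-q->0 3-r->1
final graph: no rule applies after step 2
NF nodes: {0:C, 1:B, 2:B, 3:B}

Answer: 4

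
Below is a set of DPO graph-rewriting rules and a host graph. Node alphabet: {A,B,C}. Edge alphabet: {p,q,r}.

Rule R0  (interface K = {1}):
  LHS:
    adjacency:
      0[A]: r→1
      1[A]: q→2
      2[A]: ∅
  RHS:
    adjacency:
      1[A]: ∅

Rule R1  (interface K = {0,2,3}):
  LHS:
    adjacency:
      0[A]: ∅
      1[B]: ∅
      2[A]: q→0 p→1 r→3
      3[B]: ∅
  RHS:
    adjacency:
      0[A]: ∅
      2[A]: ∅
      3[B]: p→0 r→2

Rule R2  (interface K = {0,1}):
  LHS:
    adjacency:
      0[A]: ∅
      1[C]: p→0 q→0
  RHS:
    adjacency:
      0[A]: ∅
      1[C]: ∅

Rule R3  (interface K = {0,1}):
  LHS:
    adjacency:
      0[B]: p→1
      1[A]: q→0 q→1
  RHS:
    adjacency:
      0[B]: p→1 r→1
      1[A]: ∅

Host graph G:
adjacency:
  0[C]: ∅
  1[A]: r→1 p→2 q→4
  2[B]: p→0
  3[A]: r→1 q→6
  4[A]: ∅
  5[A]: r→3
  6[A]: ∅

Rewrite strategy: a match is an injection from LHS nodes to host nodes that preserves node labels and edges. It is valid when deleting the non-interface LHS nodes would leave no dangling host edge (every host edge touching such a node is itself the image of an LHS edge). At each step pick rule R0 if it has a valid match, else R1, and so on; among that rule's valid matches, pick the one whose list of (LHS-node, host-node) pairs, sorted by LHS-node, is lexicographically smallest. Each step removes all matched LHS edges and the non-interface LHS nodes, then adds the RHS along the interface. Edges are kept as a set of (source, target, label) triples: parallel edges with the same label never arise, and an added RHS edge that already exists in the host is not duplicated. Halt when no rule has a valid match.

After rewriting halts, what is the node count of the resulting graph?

initial: |V|=7 |E|=7  E = 1-r->1 1-p->2 1-q->4 2-p->0 3-r->1 3-q->6 5-r->3
step 1: apply R0 at {0↦5, 1↦3, 2↦6}  → |V|=5 |E|=5  E = 1-r->1 1-p->2 1-q->4 2-p->0 3-r->1
step 2: apply R0 at {0↦3, 1↦1, 2↦4}  → |V|=3 |E|=3  E = 1-r->1 1-p->2 2-p->0
halt: no rule applies after step 2
NF nodes: {0:C, 1:A, 2:B}

Answer: 3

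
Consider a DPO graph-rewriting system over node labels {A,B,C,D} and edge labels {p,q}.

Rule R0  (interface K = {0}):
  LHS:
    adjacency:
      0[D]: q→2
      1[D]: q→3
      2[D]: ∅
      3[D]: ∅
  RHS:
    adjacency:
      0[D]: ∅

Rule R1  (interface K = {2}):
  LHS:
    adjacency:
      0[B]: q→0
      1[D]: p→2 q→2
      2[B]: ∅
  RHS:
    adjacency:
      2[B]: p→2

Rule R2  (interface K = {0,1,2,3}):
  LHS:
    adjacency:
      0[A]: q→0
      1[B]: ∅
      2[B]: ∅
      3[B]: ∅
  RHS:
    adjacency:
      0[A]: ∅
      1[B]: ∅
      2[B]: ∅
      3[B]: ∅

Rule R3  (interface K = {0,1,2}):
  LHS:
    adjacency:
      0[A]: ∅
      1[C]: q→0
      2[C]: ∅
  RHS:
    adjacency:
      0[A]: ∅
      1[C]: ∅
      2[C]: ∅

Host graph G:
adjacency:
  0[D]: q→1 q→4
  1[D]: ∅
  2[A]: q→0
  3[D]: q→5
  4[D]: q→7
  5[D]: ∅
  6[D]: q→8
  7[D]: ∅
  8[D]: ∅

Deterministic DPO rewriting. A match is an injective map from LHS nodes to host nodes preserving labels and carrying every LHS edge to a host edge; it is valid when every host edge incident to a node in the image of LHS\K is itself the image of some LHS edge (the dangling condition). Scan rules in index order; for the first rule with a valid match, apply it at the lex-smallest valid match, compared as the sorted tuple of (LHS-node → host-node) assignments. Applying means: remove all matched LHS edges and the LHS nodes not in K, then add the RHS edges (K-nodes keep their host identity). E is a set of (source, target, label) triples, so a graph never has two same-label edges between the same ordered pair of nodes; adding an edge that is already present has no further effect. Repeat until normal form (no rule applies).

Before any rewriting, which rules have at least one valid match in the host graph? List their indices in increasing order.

Answer: [R0]

Steps:
R0: 6 valid matches — {0↦0, 1↦3, 2↦1, 3↦5}, {0↦0, 1↦6, 2↦1, 3↦8}, {0↦3, 1↦6, 2↦5, 3↦8} (+3 more)
R1: no valid match — LHS pattern not found
R2: no valid match — LHS pattern not found
R3: no valid match — LHS pattern not found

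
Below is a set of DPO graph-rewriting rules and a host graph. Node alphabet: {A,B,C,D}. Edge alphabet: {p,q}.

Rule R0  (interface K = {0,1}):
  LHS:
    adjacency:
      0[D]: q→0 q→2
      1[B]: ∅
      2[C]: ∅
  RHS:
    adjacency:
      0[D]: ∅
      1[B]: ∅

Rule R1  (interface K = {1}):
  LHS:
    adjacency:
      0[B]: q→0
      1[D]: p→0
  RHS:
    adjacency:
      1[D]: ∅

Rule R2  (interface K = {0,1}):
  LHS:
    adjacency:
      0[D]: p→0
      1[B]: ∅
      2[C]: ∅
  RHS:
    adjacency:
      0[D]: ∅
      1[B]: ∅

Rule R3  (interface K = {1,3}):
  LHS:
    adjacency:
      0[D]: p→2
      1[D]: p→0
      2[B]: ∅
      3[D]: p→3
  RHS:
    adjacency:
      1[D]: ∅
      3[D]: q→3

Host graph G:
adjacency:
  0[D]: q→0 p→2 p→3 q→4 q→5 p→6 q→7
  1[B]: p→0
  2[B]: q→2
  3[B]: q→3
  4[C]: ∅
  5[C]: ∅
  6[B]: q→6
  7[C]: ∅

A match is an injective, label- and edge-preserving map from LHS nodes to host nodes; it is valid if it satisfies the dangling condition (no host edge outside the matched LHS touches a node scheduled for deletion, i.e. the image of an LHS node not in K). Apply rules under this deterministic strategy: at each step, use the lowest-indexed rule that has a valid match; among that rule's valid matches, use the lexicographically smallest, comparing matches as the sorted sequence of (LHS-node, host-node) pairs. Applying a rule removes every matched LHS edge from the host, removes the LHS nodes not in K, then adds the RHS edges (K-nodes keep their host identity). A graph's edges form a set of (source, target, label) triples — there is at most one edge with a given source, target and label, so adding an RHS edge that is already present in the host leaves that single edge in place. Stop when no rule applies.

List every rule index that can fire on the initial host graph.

R0: 12 valid matches — {0↦0, 1↦1, 2↦4}, {0↦0, 1↦1, 2↦5}, {0↦0, 1↦1, 2↦7} (+9 more)
R1: 3 valid matches — {0↦2, 1↦0}, {0↦3, 1↦0}, {0↦6, 1↦0}
R2: no valid match — LHS pattern not found
R3: no valid match — LHS pattern not found

Answer: [R0,R1]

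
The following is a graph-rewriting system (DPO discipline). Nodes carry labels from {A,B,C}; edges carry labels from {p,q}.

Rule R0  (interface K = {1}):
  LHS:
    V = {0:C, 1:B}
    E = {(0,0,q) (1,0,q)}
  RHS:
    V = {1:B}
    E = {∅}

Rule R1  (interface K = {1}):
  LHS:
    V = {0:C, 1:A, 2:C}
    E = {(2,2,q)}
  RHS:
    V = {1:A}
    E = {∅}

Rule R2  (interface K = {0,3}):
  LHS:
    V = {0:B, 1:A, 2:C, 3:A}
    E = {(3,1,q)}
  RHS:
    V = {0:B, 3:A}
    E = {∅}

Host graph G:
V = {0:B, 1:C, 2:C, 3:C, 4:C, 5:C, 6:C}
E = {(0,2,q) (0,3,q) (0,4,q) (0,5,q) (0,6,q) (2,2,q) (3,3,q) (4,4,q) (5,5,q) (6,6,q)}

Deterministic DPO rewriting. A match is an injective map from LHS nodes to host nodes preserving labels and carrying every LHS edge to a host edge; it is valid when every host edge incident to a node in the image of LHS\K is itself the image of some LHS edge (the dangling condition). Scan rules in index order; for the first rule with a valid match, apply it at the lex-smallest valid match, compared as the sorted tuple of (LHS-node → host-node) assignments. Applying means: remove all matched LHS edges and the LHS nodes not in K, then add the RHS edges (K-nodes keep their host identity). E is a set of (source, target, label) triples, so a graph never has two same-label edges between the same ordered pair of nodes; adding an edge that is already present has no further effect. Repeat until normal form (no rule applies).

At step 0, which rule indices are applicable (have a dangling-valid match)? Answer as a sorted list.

Answer: [R0]

Derivation:
R0: 5 valid matches — {0↦2, 1↦0}, {0↦3, 1↦0}, {0↦4, 1↦0} (+2 more)
R1: no valid match — LHS pattern not found
R2: no valid match — LHS pattern not found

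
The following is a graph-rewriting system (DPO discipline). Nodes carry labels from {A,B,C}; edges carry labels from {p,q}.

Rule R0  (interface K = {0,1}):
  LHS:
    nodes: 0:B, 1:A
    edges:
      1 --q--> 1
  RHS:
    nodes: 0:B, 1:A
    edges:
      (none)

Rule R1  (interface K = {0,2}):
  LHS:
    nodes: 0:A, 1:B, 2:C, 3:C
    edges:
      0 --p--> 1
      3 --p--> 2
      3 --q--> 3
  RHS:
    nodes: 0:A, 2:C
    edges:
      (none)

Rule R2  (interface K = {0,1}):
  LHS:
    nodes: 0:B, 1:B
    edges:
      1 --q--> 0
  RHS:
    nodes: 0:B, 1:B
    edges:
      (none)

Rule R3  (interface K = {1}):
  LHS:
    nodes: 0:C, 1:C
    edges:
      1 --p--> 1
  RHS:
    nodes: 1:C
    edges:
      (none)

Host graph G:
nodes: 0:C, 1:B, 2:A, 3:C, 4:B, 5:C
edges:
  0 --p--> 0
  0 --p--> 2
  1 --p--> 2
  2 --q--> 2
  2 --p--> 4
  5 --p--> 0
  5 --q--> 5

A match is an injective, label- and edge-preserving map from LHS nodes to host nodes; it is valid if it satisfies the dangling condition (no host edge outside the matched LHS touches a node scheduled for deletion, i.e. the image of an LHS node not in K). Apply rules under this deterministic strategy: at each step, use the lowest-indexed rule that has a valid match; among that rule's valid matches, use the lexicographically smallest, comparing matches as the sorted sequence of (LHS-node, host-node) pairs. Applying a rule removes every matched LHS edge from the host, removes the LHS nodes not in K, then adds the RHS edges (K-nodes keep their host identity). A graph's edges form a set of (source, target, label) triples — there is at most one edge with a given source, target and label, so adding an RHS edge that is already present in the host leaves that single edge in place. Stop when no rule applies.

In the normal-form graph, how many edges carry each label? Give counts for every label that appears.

initial: |V|=6 |E|=7  E = 0-p->0 0-p->2 1-p->2 2-q->2 2-p->4 5-p->0 5-q->5
step 1: apply R0 at {0↦1, 1↦2}  → |V|=6 |E|=6  E = 0-p->0 0-p->2 1-p->2 2-p->4 5-p->0 5-q->5
step 2: apply R1 at {0↦2, 1↦4, 2↦0, 3↦5}  → |V|=4 |E|=3  E = 0-p->0 0-p->2 1-p->2
step 3: apply R3 at {0↦3, 1↦0}  → |V|=3 |E|=2  E = 0-p->2 1-p->2
final graph: no rule applies after step 3
NF edges: [(0, 2, 'p'), (1, 2, 'p')]

Answer: p:2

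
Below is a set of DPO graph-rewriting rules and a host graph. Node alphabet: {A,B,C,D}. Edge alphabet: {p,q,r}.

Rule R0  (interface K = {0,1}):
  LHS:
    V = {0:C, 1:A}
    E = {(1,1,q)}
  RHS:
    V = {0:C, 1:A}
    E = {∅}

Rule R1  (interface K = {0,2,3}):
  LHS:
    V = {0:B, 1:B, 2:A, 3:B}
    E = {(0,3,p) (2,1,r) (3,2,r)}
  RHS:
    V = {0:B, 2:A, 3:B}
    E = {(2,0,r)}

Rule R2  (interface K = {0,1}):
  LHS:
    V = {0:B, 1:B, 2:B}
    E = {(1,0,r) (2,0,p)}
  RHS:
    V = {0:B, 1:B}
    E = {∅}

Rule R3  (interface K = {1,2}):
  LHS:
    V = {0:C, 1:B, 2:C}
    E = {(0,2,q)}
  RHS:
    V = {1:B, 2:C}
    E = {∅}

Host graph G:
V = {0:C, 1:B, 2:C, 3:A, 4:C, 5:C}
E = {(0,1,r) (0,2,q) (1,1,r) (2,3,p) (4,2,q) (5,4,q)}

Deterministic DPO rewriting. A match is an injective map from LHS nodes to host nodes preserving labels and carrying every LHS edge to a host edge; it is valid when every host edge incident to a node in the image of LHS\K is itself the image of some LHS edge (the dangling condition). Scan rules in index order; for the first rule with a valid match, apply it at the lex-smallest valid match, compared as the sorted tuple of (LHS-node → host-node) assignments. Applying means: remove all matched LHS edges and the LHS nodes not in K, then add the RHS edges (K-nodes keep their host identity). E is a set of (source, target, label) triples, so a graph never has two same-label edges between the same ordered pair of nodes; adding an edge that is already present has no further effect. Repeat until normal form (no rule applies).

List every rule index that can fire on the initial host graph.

R0: no valid match — LHS pattern not found
R1: no valid match — LHS pattern not found
R2: no valid match — LHS pattern not found
R3: 1 valid match — {0↦5, 1↦1, 2↦4}

Answer: [R3]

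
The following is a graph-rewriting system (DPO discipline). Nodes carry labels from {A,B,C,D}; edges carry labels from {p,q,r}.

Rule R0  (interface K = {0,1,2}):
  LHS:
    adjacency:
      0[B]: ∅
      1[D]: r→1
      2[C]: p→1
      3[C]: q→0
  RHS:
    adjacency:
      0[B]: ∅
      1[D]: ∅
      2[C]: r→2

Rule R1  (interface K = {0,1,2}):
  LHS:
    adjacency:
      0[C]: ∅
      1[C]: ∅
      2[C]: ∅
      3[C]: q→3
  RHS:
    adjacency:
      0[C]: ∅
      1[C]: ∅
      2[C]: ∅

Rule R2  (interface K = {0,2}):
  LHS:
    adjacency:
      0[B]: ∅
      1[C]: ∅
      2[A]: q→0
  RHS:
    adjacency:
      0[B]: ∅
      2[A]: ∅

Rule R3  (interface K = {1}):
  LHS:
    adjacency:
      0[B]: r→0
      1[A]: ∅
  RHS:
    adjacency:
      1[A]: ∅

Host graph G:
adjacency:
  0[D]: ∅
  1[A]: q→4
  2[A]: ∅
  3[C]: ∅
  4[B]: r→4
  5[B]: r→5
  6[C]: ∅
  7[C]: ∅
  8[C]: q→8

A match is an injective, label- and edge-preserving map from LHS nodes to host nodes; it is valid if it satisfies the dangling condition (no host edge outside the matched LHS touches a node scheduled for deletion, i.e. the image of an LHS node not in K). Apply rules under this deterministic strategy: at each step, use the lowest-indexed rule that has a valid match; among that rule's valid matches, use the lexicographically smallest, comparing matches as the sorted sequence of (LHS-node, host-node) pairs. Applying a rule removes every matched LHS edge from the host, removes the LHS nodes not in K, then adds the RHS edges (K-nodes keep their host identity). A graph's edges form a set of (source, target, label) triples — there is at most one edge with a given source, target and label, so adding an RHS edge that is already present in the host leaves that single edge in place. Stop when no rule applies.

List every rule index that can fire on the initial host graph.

Answer: [R1,R2,R3]

Derivation:
R0: no valid match — LHS pattern not found
R1: 6 valid matches — {0↦3, 1↦6, 2↦7, 3↦8}, {0↦3, 1↦7, 2↦6, 3↦8}, {0↦6, 1↦3, 2↦7, 3↦8} (+3 more)
R2: 3 valid matches — {0↦4, 1↦3, 2↦1}, {0↦4, 1↦6, 2↦1}, {0↦4, 1↦7, 2↦1}
R3: 2 valid matches — {0↦5, 1↦1}, {0↦5, 1↦2}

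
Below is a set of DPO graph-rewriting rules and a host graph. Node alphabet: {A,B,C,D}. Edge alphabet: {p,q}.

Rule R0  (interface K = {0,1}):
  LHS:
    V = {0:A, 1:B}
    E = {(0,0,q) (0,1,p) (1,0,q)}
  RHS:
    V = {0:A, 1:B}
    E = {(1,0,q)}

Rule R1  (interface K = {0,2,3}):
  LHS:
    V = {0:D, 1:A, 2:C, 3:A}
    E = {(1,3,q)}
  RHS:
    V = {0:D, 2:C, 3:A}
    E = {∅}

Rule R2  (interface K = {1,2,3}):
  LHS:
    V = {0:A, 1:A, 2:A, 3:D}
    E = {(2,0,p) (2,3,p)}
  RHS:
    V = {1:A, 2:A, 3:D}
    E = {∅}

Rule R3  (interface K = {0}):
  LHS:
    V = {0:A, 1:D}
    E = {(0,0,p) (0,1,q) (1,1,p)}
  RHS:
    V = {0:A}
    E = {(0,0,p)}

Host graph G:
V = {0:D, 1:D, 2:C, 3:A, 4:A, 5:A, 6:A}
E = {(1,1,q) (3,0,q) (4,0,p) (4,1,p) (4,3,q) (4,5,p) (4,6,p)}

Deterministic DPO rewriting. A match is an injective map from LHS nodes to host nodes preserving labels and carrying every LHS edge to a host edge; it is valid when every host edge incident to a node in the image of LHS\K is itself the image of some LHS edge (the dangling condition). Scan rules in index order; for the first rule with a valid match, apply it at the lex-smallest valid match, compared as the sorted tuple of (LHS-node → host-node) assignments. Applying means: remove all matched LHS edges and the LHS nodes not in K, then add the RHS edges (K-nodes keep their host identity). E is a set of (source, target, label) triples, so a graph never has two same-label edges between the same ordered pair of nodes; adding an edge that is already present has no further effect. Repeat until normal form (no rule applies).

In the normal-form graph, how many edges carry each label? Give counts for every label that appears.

Answer: q:2

Derivation:
initial: |V|=7 |E|=7  E = 1-q->1 3-q->0 4-p->0 4-p->1 4-q->3 4-p->5 4-p->6
step 1: apply R2 at {0↦5, 1↦3, 2↦4, 3↦0}  → |V|=6 |E|=5  E = 1-q->1 3-q->0 4-p->1 4-q->3 4-p->6
step 2: apply R2 at {0↦6, 1↦3, 2↦4, 3↦1}  → |V|=5 |E|=3  E = 1-q->1 3-q->0 4-q->3
step 3: apply R1 at {0↦0, 1↦4, 2↦2, 3↦3}  → |V|=4 |E|=2  E = 1-q->1 3-q->0
normal form: no rule applies after step 3
NF edges: [(1, 1, 'q'), (3, 0, 'q')]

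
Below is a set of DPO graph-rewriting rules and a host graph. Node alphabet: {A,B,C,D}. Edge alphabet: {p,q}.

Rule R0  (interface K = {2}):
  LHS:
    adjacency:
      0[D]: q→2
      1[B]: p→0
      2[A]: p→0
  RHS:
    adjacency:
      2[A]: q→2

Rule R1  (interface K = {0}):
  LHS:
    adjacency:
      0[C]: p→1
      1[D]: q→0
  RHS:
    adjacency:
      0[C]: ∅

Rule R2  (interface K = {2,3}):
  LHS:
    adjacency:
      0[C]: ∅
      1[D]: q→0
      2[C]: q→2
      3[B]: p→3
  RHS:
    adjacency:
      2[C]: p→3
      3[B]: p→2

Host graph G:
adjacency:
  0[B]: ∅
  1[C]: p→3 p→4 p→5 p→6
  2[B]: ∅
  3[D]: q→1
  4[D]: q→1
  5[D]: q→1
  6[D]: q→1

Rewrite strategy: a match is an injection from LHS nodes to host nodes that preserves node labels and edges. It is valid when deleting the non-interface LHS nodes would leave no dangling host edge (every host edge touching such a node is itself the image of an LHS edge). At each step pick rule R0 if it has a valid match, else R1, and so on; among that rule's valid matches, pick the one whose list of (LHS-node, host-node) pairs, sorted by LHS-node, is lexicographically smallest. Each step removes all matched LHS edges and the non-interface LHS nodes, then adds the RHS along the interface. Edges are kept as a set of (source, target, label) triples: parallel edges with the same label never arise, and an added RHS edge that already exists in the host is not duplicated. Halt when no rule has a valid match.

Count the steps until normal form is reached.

Answer: 4

Derivation:
start.  V:7 E:8  edges: 1-p->3 1-p->4 1-p->5 1-p->6 3-q->1 4-q->1 5-q->1 6-q->1
1. fire R1 via {0↦1, 1↦3}  →  V:6 E:6  edges: 1-p->4 1-p->5 1-p->6 4-q->1 5-q->1 6-q->1
2. fire R1 via {0↦1, 1↦4}  →  V:5 E:4  edges: 1-p->5 1-p->6 5-q->1 6-q->1
3. fire R1 via {0↦1, 1↦5}  →  V:4 E:2  edges: 1-p->6 6-q->1
4. fire R1 via {0↦1, 1↦6}  →  V:3 E:0  edges: ∅
normal form: no rule applies after step 4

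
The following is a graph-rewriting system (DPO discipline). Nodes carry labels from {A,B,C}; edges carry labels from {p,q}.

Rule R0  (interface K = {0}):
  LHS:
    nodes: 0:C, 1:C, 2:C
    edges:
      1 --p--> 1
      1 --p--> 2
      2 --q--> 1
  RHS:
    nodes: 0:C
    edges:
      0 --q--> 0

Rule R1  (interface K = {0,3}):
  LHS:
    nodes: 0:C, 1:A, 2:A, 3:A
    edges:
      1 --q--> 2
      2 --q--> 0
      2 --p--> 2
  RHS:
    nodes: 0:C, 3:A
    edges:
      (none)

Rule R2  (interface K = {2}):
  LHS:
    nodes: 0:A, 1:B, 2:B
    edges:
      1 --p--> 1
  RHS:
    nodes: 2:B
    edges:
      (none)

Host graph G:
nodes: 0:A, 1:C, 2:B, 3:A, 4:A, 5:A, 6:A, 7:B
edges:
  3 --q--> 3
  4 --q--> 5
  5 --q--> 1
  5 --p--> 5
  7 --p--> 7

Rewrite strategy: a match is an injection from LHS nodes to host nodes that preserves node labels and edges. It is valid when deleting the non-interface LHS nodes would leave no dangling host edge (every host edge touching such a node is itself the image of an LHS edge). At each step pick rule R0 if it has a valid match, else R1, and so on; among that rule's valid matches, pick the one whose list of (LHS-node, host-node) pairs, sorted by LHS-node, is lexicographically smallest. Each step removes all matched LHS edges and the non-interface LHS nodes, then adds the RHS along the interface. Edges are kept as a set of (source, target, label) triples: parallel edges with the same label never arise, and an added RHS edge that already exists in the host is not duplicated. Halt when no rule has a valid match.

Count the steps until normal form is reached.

start.  V:8 E:5  edges: 3-q->3 4-q->5 5-q->1 5-p->5 7-p->7
1. fire R1 via {0↦1, 1↦4, 2↦5, 3↦0}  →  V:6 E:2  edges: 3-q->3 7-p->7
2. fire R2 via {0↦0, 1↦7, 2↦2}  →  V:4 E:1  edges: 3-q->3
halt: no rule applies after step 2

Answer: 2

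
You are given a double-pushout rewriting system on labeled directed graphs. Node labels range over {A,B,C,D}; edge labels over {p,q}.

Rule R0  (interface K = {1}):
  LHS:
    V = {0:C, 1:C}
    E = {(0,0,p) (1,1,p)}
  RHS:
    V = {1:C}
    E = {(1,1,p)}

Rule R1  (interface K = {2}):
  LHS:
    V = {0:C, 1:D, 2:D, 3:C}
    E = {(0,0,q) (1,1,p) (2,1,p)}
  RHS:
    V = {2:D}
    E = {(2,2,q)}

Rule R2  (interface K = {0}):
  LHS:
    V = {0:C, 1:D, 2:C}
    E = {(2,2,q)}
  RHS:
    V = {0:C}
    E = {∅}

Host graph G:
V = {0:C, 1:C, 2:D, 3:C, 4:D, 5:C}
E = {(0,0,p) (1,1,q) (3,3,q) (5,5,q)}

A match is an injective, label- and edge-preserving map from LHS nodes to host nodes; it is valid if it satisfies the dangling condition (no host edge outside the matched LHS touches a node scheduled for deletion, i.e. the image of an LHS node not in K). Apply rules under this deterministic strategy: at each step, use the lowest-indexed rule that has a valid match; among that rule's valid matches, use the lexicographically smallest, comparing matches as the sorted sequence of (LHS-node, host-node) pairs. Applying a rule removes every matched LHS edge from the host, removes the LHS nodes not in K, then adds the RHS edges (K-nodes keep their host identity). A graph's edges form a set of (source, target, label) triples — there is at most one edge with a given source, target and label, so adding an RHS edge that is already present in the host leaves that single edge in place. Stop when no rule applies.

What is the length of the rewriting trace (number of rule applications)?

[0] host  ⇒  6 nodes, 4 edges  {0-p->0 1-q->1 3-q->3 5-q->5}
[1] R2 @ {0↦0, 1↦2, 2↦1}  ⇒  4 nodes, 3 edges  {0-p->0 3-q->3 5-q->5}
[2] R2 @ {0↦0, 1↦4, 2↦3}  ⇒  2 nodes, 2 edges  {0-p->0 5-q->5}
final graph: no rule applies after step 2

Answer: 2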